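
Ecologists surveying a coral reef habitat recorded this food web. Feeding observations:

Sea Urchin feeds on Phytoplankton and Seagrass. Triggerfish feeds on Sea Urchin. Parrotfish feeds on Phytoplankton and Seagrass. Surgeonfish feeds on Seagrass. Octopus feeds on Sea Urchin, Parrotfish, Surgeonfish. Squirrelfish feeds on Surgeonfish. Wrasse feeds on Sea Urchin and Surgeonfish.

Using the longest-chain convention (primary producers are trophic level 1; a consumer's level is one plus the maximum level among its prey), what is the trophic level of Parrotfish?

Seagrass is a producer → level 1.
Parrotfish eats Seagrass (level 1); other prey at levels: Phytoplankton 1 → level 2.

Trophic level 2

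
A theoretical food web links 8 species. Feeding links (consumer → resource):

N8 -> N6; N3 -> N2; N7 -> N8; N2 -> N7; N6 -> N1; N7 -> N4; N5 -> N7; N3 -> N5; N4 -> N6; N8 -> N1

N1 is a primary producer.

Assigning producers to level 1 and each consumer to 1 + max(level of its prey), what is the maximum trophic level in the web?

Producers (level 1): N1.
N1 → N6 → N8 → N7 → N5 → N3 gives N3 level 6.
No species has a prey at level 6, so no species reaches level 7.

6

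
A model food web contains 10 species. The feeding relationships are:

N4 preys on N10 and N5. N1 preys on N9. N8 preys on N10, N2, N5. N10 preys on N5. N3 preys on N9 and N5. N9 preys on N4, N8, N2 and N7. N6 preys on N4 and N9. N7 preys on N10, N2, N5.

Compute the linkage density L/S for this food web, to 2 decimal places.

L/S = 1.80

There are L = 18 links among S = 10 species.
L/S = 18/10 = 1.8000 ≈ 1.80.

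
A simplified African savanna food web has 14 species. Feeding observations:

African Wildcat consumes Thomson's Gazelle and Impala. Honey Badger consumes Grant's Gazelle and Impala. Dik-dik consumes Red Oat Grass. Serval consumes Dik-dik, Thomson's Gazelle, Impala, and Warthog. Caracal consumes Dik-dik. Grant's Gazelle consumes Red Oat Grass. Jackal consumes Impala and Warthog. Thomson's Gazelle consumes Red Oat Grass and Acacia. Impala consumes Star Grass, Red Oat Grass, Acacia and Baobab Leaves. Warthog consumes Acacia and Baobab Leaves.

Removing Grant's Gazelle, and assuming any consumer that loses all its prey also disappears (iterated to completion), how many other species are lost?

0

Remove Grant's Gazelle.
Every predator of it retains at least one other prey: Honey Badger still has Impala.
No consumer loses all prey, so no secondary extinctions occur.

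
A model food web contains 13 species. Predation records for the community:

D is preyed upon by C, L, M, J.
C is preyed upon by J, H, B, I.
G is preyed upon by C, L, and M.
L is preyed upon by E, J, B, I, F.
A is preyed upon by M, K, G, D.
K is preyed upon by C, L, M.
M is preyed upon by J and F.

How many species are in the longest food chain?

4 species

One longest chain: A → D → C → H.
It has 4 species and 3 links.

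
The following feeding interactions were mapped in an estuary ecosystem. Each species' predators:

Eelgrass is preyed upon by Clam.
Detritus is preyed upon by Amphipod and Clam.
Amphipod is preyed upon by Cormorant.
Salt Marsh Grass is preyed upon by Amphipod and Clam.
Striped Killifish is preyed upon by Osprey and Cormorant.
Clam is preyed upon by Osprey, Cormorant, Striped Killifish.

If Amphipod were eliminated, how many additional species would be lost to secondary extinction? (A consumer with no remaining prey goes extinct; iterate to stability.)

0

Remove Amphipod.
Every predator of it retains at least one other prey: Cormorant still has Clam, Striped Killifish.
No consumer loses all prey, so no secondary extinctions occur.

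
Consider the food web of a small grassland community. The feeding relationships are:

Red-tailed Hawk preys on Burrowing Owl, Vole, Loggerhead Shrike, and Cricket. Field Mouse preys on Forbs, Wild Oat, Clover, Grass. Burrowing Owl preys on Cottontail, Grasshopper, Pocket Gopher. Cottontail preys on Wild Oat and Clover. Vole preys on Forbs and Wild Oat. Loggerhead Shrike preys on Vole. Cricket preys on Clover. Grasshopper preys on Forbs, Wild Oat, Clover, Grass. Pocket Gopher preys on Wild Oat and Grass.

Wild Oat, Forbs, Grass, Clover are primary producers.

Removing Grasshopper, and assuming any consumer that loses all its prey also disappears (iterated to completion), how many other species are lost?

0

Remove Grasshopper.
Every predator of it retains at least one other prey: Burrowing Owl still has Cottontail, Pocket Gopher.
No consumer loses all prey, so no secondary extinctions occur.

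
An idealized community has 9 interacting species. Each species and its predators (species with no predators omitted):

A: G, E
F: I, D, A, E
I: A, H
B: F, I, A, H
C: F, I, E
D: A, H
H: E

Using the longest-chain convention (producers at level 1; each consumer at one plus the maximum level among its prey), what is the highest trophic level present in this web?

5

Producers (level 1): C, B.
C → F → I → A → E gives E level 5.
No species has a prey at level 5, so no species reaches level 6.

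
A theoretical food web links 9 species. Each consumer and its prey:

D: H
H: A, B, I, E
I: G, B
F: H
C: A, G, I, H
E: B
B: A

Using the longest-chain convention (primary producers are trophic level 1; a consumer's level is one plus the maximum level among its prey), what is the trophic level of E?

A is a producer → level 1.
B eats A → level 2.
E eats B → level 3.

Trophic level 3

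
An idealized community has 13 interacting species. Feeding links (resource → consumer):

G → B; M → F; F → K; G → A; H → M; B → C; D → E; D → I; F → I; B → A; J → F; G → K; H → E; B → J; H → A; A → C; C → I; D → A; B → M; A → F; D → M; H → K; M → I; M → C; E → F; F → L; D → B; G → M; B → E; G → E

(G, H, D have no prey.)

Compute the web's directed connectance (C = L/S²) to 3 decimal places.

C = 0.178

The web has S = 13 species and L = 30 feeding links.
C = L / S² = 30 / 169 = 0.1775 ≈ 0.178.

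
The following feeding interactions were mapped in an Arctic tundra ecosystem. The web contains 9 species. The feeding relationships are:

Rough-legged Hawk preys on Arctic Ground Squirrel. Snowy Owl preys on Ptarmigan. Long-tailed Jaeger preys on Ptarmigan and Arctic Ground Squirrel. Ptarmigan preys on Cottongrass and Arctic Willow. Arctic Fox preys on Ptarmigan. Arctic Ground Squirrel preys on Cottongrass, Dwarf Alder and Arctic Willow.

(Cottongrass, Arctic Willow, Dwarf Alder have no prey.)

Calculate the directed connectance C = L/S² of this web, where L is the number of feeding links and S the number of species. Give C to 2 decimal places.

The web has S = 9 species and L = 10 feeding links.
C = L / S² = 10 / 81 = 0.1235 ≈ 0.12.

C = 0.12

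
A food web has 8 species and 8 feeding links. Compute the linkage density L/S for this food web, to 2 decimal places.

L/S = 1.00

There are L = 8 links among S = 8 species.
L/S = 8/8 = 1.0000 ≈ 1.00.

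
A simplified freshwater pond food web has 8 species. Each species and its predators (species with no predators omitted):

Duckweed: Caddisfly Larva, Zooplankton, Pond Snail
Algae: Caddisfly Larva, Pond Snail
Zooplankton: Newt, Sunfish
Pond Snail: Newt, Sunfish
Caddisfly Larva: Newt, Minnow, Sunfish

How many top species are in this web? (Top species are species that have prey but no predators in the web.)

3

Top species (has prey, but nothing eats it): Newt, Minnow, Sunfish.
Count: 3.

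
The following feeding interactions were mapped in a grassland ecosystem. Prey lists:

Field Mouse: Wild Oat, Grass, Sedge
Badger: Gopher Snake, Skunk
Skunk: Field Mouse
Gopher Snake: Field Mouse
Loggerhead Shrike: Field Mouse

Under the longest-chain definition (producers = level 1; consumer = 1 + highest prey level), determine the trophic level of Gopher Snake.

Wild Oat is a producer → level 1.
Field Mouse eats Wild Oat (level 1); other prey at levels: Grass 1, Sedge 1 → level 2.
Gopher Snake eats Field Mouse → level 3.

Trophic level 3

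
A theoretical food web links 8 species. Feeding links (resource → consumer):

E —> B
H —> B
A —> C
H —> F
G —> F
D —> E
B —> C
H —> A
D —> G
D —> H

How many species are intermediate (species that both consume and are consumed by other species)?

5

Intermediate species (has both prey and predators): H, E, G, B, A.
Count: 5.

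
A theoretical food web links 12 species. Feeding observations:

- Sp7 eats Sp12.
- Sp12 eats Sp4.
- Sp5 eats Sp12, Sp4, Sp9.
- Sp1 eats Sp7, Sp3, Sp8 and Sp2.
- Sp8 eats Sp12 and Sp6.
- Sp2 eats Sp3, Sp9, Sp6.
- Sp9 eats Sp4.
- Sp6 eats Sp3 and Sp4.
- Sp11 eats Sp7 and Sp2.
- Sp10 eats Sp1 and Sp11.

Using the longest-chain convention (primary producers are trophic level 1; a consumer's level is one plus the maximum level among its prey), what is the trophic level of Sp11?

Trophic level 4

Sp4 is a producer → level 1.
Sp9 eats Sp4 → level 2.
Sp2 eats Sp9 (level 2); other prey at levels: Sp3 1, Sp6 2 → level 3.
Sp11 eats Sp2 (level 3); other prey at levels: Sp7 3 → level 4.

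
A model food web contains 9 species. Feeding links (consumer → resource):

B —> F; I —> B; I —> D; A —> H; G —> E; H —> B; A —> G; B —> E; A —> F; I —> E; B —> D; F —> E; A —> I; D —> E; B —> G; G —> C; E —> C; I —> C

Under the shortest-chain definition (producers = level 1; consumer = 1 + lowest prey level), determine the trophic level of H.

Trophic level 4

C is a producer → level 1.
E eats C → level 2.
B eats E → level 3.
H eats B → level 4.
No prey of H is below level 3, so 4 is the minimum.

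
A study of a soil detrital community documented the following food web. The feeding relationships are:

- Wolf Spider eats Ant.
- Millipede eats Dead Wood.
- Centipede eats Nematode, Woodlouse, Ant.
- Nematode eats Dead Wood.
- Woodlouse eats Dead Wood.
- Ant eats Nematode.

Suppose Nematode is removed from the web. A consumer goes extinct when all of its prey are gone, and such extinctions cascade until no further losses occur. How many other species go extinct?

Remove Nematode.
Round 1: Ant (all prey gone) → extinct.
Round 2: Wolf Spider (all prey gone) → extinct.
No further losses. Total secondary extinctions: 2.

2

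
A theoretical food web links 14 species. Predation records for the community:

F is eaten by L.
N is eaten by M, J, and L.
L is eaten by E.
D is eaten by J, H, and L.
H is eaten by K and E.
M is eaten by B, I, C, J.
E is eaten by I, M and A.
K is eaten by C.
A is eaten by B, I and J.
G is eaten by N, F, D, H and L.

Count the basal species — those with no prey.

Basal species (no prey listed): G.
Count: 1.

1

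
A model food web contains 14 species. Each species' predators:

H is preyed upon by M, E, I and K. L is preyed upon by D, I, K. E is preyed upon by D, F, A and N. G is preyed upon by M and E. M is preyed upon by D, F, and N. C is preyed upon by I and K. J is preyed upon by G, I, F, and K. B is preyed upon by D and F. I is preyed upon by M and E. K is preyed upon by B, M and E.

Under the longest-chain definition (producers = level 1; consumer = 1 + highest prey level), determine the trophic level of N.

C is a producer → level 1.
I eats C (level 1); other prey at levels: L 1, H 1, J 1 → level 2.
M eats I (level 2); other prey at levels: H 1, K 2, G 2 → level 3.
N eats M (level 3); other prey at levels: E 3 → level 4.

Trophic level 4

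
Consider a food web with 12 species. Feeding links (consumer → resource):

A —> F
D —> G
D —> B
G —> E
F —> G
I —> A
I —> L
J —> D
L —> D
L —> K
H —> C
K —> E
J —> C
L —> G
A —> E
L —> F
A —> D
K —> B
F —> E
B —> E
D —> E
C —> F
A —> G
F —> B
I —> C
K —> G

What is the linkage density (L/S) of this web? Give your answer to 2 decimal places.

L/S = 2.17

There are L = 26 links among S = 12 species.
L/S = 26/12 = 2.1667 ≈ 2.17.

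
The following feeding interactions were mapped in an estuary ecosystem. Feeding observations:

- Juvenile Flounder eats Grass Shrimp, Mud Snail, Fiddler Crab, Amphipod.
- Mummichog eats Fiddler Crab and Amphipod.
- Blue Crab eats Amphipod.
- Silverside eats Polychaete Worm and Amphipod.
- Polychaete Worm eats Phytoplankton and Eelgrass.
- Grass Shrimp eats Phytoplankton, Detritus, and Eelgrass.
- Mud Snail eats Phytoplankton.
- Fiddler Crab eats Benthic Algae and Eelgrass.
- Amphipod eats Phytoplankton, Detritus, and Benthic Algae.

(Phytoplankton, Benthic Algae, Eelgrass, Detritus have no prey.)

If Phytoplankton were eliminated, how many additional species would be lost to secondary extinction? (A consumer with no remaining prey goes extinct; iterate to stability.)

1

Remove Phytoplankton.
Round 1: Mud Snail (all prey gone) → extinct.
No further losses. Total secondary extinctions: 1.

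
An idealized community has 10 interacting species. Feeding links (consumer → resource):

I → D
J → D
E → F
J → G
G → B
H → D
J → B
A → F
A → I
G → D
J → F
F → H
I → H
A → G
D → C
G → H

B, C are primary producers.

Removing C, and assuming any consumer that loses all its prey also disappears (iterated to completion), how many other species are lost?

Remove C.
Round 1: D (all prey gone) → extinct.
Round 2: H (all prey gone) → extinct.
Round 3: I (all prey gone), F (all prey gone) → extinct.
Round 4: E (all prey gone) → extinct.
No further losses. Total secondary extinctions: 5.

5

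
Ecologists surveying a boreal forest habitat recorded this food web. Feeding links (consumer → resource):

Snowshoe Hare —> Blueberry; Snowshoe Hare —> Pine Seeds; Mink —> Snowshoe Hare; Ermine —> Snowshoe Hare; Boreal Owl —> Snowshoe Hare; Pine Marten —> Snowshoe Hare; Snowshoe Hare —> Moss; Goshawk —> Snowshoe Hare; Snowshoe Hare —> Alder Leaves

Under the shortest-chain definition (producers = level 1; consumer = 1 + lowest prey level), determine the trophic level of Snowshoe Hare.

Trophic level 2

Moss is a producer → level 1.
Snowshoe Hare eats Moss → level 2.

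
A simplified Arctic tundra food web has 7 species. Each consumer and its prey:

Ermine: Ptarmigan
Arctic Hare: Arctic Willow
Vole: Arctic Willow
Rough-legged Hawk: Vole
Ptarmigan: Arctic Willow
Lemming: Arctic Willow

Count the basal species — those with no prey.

Basal species (no prey listed): Arctic Willow.
Count: 1.

1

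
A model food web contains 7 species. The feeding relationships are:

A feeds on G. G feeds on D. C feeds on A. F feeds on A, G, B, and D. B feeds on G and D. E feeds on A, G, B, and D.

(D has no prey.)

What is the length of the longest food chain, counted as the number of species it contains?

4 species

One longest chain: D → G → A → F.
It has 4 species and 3 links.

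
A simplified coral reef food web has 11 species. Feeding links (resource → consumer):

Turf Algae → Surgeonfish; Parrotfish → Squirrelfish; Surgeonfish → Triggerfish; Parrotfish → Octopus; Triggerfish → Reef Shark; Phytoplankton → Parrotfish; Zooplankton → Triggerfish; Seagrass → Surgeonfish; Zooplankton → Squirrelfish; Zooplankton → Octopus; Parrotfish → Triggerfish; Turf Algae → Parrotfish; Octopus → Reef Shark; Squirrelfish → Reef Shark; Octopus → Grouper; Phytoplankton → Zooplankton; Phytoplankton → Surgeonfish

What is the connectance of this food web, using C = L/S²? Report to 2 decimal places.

The web has S = 11 species and L = 17 feeding links.
C = L / S² = 17 / 121 = 0.1405 ≈ 0.14.

C = 0.14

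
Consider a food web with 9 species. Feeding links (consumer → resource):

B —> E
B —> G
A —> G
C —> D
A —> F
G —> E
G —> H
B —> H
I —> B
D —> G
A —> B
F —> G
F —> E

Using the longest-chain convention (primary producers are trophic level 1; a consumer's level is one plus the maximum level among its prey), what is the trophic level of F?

H is a producer → level 1.
G eats H (level 1); other prey at levels: E 1 → level 2.
F eats G (level 2); other prey at levels: E 1 → level 3.

Trophic level 3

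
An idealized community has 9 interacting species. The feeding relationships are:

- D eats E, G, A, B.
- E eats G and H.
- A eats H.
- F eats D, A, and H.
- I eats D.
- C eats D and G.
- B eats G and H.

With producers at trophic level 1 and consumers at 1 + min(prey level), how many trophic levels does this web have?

3

Producers (level 1): G, H.
Following each consumer down to its lowest-level prey: G → D → I (levels 1 through 3).
All prey of I (D 2) are at level 2 or above, so I is at level 1 + 2 = 3.
Every consumer has at least one prey at level 2 or below, so none exceeds level 3.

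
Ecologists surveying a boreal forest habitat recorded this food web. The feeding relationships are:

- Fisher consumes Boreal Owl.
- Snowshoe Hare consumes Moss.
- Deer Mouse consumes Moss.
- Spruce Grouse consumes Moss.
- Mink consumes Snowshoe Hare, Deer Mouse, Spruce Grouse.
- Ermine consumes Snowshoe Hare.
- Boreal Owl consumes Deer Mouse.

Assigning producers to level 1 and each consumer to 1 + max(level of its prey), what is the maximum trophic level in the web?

Producers (level 1): Moss.
Moss → Deer Mouse → Boreal Owl → Fisher gives Fisher level 4.
No species has a prey at level 4, so no species reaches level 5.

4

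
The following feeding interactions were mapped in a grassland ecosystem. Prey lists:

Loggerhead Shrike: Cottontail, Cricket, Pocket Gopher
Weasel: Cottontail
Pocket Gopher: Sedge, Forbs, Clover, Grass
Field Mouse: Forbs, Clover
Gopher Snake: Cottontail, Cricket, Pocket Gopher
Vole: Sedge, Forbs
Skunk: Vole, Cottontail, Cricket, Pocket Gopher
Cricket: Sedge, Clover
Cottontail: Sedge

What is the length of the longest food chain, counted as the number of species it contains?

3 species

One longest chain: Sedge → Cottontail → Weasel.
It has 3 species and 2 links.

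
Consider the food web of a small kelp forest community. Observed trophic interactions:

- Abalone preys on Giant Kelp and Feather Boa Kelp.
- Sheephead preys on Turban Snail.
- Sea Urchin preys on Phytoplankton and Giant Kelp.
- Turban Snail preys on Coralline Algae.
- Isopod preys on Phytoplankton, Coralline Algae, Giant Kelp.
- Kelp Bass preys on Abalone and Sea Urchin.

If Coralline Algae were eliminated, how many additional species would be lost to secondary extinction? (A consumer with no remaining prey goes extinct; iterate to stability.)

Remove Coralline Algae.
Round 1: Turban Snail (all prey gone) → extinct.
Round 2: Sheephead (all prey gone) → extinct.
No further losses. Total secondary extinctions: 2.

2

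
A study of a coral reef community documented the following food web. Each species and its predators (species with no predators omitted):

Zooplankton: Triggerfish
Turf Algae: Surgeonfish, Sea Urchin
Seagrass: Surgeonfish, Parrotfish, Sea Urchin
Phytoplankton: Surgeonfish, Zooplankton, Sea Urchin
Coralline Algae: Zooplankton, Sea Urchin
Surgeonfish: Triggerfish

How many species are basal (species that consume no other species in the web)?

Basal species (no prey listed): Coralline Algae, Turf Algae, Seagrass, Phytoplankton.
Count: 4.

4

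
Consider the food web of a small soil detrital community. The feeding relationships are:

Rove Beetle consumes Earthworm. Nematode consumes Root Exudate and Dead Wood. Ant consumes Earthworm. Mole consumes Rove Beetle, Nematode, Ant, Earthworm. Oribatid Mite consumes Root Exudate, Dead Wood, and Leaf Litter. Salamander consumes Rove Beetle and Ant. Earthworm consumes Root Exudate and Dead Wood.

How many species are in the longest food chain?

One longest chain: Root Exudate → Earthworm → Ant → Salamander.
It has 4 species and 3 links.

4 species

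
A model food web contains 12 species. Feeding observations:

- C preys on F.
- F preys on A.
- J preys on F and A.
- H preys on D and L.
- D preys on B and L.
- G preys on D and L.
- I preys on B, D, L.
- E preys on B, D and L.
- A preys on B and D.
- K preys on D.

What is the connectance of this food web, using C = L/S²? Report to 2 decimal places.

The web has S = 12 species and L = 19 feeding links.
C = L / S² = 19 / 144 = 0.1319 ≈ 0.13.

C = 0.13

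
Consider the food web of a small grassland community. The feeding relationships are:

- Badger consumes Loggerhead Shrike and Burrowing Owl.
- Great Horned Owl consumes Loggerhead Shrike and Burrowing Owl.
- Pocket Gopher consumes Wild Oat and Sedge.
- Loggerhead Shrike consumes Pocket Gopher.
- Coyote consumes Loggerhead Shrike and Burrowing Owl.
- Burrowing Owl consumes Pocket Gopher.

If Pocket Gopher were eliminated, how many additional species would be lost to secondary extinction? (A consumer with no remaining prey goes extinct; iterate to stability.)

Remove Pocket Gopher.
Round 1: Loggerhead Shrike (all prey gone), Burrowing Owl (all prey gone) → extinct.
Round 2: Great Horned Owl (all prey gone), Badger (all prey gone), Coyote (all prey gone) → extinct.
No further losses. Total secondary extinctions: 5.

5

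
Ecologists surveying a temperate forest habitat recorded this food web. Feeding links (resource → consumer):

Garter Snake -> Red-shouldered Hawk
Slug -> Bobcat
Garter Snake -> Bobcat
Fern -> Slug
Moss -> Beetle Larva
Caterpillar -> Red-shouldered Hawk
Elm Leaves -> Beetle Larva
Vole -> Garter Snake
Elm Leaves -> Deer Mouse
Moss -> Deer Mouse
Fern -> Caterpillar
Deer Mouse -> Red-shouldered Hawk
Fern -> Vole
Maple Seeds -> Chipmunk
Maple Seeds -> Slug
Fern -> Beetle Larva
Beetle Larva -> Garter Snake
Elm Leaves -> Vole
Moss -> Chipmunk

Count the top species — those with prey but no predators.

3

Top species (has prey, but nothing eats it): Chipmunk, Red-shouldered Hawk, Bobcat.
Count: 3.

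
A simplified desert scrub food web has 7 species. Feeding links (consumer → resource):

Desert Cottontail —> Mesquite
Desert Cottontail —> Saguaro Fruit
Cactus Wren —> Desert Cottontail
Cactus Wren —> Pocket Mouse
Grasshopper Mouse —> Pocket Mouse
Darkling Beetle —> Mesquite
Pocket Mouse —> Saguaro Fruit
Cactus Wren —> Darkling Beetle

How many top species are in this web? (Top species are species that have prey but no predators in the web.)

2

Top species (has prey, but nothing eats it): Grasshopper Mouse, Cactus Wren.
Count: 2.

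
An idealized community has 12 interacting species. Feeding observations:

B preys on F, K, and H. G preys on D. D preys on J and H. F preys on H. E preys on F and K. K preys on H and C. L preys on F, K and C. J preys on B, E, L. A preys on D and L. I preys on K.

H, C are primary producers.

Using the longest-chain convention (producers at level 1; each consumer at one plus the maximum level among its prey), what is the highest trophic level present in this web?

6

Producers (level 1): H, C.
H → F → E → J → D → A gives A level 6.
No species has a prey at level 6, so no species reaches level 7.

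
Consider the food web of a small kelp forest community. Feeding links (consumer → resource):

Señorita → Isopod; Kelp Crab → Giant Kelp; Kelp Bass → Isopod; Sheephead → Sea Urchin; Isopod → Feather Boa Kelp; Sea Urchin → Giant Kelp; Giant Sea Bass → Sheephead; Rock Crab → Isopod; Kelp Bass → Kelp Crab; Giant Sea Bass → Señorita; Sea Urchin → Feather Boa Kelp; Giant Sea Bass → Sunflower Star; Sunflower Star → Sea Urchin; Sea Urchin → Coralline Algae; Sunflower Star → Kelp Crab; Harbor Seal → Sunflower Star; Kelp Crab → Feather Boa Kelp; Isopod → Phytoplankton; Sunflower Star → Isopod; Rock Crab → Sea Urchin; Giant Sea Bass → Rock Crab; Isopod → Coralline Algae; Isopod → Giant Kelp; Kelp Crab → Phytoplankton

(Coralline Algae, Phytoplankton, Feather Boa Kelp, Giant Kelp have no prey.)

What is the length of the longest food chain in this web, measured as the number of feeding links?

3 links

One longest chain: Coralline Algae → Isopod → Señorita → Giant Sea Bass.
It has 4 species and 3 links.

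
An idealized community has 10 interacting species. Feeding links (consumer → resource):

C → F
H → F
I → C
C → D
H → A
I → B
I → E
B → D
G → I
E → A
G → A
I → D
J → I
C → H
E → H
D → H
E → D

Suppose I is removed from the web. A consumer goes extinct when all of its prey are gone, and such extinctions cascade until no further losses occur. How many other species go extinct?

1

Remove I.
Round 1: J (all prey gone) → extinct.
No further losses. Total secondary extinctions: 1.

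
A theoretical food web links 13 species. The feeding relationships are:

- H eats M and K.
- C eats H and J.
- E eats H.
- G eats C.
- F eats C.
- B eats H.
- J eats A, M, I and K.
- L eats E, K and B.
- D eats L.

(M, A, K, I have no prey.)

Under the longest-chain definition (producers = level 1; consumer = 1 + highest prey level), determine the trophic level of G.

Trophic level 4

M is a producer → level 1.
J eats M (level 1); other prey at levels: A 1, K 1, I 1 → level 2.
C eats J (level 2); other prey at levels: H 2 → level 3.
G eats C → level 4.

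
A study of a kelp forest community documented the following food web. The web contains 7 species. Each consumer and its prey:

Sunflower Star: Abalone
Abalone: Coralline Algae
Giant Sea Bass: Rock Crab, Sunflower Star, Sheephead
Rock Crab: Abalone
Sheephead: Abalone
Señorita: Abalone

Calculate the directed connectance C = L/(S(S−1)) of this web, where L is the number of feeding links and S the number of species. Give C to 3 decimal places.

C = 0.190

The web has S = 7 species and L = 8 feeding links.
C = L / (S(S−1)) = 8 / 42 = 0.1905 ≈ 0.190.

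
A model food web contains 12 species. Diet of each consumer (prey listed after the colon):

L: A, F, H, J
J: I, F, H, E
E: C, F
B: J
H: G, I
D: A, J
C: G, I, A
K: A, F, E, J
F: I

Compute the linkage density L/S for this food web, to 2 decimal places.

L/S = 1.92

There are L = 23 links among S = 12 species.
L/S = 23/12 = 1.9167 ≈ 1.92.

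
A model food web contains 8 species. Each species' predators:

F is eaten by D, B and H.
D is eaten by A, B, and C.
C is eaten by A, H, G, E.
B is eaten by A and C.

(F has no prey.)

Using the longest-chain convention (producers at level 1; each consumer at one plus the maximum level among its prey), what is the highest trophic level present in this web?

Producers (level 1): F.
F → D → B → C → G gives G level 5.
No species has a prey at level 5, so no species reaches level 6.

5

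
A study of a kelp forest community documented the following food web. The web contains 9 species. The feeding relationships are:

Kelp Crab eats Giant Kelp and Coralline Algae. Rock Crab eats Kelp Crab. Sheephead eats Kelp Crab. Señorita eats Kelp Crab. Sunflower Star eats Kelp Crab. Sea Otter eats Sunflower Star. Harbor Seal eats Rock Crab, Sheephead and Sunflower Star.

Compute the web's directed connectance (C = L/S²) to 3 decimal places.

C = 0.123

The web has S = 9 species and L = 10 feeding links.
C = L / S² = 10 / 81 = 0.1235 ≈ 0.123.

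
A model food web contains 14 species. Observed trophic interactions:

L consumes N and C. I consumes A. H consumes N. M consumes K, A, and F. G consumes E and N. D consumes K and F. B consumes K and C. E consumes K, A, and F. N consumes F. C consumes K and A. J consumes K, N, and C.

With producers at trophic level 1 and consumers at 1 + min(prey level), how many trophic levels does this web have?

3

Producers (level 1): F, A, K.
Following each consumer down to its lowest-level prey: F → N → H (levels 1 through 3).
All prey of H (N 2) are at level 2 or above, so H is at level 1 + 2 = 3.
Every consumer has at least one prey at level 2 or below, so none exceeds level 3.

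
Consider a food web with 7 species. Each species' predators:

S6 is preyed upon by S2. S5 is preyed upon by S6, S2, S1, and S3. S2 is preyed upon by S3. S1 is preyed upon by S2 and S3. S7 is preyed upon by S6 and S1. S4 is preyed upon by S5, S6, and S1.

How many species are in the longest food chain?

5 species

One longest chain: S4 → S5 → S6 → S2 → S3.
It has 5 species and 4 links.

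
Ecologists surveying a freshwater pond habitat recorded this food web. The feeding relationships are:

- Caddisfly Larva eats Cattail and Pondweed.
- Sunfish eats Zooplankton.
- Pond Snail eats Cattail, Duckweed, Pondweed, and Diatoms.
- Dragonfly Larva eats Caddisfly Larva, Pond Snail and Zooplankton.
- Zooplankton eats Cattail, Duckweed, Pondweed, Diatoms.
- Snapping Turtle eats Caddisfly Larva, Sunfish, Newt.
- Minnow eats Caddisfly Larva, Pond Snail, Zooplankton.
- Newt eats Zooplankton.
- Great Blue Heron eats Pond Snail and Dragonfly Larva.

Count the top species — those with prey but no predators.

Top species (has prey, but nothing eats it): Minnow, Great Blue Heron, Snapping Turtle.
Count: 3.

3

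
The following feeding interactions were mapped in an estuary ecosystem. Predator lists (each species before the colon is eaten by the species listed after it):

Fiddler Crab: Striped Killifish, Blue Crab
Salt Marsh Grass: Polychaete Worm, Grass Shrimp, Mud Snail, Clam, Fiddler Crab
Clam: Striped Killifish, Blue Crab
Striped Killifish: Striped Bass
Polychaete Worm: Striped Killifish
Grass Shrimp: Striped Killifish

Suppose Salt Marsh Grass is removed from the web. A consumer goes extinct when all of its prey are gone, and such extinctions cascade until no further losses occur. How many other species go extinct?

8

Remove Salt Marsh Grass.
Round 1: Polychaete Worm (all prey gone), Grass Shrimp (all prey gone), Mud Snail (all prey gone), Clam (all prey gone), Fiddler Crab (all prey gone) → extinct.
Round 2: Striped Killifish (all prey gone), Blue Crab (all prey gone) → extinct.
Round 3: Striped Bass (all prey gone) → extinct.
No further losses. Total secondary extinctions: 8.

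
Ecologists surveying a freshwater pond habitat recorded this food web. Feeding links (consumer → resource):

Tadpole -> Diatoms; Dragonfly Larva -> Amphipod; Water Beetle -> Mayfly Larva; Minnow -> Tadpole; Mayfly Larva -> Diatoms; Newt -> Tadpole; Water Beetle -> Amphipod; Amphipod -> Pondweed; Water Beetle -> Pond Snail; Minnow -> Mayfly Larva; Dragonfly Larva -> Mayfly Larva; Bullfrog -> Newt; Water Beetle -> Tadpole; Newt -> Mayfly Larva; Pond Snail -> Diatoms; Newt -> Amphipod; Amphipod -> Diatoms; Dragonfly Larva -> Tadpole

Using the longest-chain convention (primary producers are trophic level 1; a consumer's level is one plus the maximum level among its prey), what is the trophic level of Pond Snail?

Diatoms is a producer → level 1.
Pond Snail eats Diatoms → level 2.

Trophic level 2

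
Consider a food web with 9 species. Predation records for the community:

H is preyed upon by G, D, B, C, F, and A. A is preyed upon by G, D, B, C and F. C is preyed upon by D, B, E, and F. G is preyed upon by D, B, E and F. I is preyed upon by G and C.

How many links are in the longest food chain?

3 links

One longest chain: H → A → G → F.
It has 4 species and 3 links.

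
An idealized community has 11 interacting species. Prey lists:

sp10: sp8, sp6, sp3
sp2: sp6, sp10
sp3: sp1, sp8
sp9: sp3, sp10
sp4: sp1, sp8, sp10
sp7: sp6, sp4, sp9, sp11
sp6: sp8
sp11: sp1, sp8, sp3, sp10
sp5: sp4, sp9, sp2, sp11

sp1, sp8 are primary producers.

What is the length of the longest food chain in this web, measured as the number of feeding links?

One longest chain: sp8 → sp6 → sp10 → sp11 → sp5.
It has 5 species and 4 links.

4 links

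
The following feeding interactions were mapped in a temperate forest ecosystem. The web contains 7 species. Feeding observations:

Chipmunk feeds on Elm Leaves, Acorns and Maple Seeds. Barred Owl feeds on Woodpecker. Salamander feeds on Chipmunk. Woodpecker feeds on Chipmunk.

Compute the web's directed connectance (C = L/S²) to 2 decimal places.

The web has S = 7 species and L = 6 feeding links.
C = L / S² = 6 / 49 = 0.1224 ≈ 0.12.

C = 0.12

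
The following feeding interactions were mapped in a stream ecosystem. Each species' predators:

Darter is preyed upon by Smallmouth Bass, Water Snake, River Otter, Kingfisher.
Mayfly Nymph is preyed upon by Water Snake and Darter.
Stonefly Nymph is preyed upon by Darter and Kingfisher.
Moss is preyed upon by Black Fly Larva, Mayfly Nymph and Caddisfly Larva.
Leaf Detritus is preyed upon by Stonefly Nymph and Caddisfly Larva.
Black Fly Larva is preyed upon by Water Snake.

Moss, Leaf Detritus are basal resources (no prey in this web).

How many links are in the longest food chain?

3 links

One longest chain: Leaf Detritus → Stonefly Nymph → Darter → Kingfisher.
It has 4 species and 3 links.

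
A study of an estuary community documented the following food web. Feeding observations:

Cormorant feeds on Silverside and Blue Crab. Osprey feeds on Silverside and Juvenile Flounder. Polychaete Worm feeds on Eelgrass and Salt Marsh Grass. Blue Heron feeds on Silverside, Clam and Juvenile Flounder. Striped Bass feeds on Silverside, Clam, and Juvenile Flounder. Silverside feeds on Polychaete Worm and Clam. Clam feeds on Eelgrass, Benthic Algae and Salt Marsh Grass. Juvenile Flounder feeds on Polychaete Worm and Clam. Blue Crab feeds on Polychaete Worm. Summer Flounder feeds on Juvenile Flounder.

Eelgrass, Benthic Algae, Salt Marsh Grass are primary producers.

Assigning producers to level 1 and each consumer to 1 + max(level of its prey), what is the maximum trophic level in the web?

4

Producers (level 1): Eelgrass, Benthic Algae, Salt Marsh Grass.
Eelgrass → Polychaete Worm → Silverside → Osprey gives Osprey level 4.
No species has a prey at level 4, so no species reaches level 5.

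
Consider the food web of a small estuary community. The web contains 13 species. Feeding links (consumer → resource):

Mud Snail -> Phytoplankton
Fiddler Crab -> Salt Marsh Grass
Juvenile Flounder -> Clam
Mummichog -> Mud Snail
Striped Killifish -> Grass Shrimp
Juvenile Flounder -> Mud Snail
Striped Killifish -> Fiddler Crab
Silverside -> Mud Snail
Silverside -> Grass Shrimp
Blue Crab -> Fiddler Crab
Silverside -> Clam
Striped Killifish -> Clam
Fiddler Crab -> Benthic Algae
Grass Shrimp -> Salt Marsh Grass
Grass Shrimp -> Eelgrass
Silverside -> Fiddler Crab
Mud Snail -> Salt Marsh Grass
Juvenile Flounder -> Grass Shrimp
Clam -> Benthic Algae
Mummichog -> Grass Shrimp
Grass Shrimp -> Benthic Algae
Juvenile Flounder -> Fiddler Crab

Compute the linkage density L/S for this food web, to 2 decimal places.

L/S = 1.69

There are L = 22 links among S = 13 species.
L/S = 22/13 = 1.6923 ≈ 1.69.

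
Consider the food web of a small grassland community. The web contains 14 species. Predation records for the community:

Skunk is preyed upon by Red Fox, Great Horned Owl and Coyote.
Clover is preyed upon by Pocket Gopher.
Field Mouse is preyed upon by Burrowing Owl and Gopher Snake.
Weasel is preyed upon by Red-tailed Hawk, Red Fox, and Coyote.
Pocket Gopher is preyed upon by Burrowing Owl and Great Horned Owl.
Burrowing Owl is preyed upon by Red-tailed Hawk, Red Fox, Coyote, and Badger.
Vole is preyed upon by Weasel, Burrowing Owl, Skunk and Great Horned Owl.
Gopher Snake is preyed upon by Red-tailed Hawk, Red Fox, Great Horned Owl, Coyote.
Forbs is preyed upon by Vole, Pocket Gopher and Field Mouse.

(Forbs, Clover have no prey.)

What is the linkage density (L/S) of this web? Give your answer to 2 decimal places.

L/S = 1.86

There are L = 26 links among S = 14 species.
L/S = 26/14 = 1.8571 ≈ 1.86.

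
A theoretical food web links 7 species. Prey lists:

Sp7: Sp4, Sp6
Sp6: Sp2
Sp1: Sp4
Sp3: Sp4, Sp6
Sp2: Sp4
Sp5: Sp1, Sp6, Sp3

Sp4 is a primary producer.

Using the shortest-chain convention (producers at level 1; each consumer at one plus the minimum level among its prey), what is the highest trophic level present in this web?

3

Producers (level 1): Sp4.
Following each consumer down to its lowest-level prey: Sp4 → Sp1 → Sp5 (levels 1 through 3).
All prey of Sp5 (Sp1 2, Sp3 2, Sp6 3) are at level 2 or above, so Sp5 is at level 1 + 2 = 3.
Every consumer has at least one prey at level 2 or below, so none exceeds level 3.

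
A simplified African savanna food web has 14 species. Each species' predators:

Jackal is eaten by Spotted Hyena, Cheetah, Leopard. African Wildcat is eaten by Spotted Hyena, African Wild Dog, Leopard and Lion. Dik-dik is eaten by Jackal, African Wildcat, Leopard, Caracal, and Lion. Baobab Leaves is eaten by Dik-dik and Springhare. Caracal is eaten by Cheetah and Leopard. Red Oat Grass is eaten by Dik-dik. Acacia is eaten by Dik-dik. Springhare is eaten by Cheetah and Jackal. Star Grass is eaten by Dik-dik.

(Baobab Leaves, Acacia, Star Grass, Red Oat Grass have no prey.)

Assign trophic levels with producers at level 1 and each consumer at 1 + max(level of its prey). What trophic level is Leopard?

Baobab Leaves is a producer → level 1.
Dik-dik eats Baobab Leaves (level 1); other prey at levels: Acacia 1, Star Grass 1, Red Oat Grass 1 → level 2.
African Wildcat eats Dik-dik → level 3.
Leopard eats African Wildcat (level 3); other prey at levels: Dik-dik 2, Caracal 3, Jackal 3 → level 4.

Trophic level 4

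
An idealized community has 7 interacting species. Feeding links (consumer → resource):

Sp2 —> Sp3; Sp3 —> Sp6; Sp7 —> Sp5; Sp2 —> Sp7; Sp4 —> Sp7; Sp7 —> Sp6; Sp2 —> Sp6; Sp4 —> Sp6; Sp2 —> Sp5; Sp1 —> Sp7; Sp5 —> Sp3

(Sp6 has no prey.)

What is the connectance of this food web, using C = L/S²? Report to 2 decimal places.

C = 0.22

The web has S = 7 species and L = 11 feeding links.
C = L / S² = 11 / 49 = 0.2245 ≈ 0.22.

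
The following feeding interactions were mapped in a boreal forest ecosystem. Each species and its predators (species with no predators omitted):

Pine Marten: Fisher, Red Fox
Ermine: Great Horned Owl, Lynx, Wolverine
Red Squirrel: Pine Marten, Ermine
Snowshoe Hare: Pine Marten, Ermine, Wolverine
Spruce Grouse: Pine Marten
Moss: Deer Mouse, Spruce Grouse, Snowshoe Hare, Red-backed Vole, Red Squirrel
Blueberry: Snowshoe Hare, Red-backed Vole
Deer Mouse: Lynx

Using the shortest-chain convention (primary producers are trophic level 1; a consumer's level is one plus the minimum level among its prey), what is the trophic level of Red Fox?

Trophic level 4

Moss is a producer → level 1.
Spruce Grouse eats Moss → level 2.
Pine Marten eats Spruce Grouse → level 3.
Red Fox eats Pine Marten → level 4.
No prey of Red Fox is below level 3, so 4 is the minimum.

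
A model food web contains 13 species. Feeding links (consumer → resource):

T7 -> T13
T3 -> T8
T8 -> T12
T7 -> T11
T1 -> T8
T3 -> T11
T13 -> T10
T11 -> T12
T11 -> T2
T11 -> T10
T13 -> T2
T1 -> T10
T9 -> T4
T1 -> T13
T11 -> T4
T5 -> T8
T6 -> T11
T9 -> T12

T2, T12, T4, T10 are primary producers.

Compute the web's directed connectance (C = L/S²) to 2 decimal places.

The web has S = 13 species and L = 18 feeding links.
C = L / S² = 18 / 169 = 0.1065 ≈ 0.11.

C = 0.11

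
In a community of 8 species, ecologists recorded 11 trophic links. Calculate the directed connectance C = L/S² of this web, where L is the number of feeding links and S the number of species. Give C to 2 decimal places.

The web has S = 8 species and L = 11 feeding links.
C = L / S² = 11 / 64 = 0.1719 ≈ 0.17.

C = 0.17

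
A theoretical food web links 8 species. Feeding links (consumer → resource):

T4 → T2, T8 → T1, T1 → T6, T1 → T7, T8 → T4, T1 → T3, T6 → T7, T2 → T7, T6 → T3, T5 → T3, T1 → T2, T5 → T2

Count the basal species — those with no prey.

Basal species (no prey listed): T3, T7.
Count: 2.

2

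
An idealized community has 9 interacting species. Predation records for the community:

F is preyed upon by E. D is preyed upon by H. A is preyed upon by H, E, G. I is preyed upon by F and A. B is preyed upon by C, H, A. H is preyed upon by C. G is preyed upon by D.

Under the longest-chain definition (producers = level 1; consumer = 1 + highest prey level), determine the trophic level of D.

I is a producer → level 1.
A eats I (level 1); other prey at levels: B 1 → level 2.
G eats A → level 3.
D eats G → level 4.

Trophic level 4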